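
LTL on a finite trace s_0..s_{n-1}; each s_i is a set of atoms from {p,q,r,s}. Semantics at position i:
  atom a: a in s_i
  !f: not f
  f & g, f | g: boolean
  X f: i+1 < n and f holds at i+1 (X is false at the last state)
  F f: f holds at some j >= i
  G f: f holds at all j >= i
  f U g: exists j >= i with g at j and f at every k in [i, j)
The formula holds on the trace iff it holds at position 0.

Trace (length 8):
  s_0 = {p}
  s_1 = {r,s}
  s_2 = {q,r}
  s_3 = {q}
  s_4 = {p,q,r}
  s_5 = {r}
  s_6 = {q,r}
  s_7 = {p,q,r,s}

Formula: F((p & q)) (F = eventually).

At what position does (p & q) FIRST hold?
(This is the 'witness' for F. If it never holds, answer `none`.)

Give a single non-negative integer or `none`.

Answer: 4

Derivation:
s_0={p}: (p & q)=False p=True q=False
s_1={r,s}: (p & q)=False p=False q=False
s_2={q,r}: (p & q)=False p=False q=True
s_3={q}: (p & q)=False p=False q=True
s_4={p,q,r}: (p & q)=True p=True q=True
s_5={r}: (p & q)=False p=False q=False
s_6={q,r}: (p & q)=False p=False q=True
s_7={p,q,r,s}: (p & q)=True p=True q=True
F((p & q)) holds; first witness at position 4.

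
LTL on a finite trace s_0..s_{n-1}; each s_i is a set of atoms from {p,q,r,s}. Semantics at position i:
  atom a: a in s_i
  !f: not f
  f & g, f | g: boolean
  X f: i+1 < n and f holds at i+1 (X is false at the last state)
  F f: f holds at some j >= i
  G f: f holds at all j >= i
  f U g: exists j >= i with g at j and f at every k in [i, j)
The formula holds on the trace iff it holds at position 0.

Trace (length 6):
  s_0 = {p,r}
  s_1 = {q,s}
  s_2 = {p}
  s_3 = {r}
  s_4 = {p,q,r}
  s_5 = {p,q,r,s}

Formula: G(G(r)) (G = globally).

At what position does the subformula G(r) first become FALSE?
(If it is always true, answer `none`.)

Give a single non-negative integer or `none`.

Answer: 0

Derivation:
s_0={p,r}: G(r)=False r=True
s_1={q,s}: G(r)=False r=False
s_2={p}: G(r)=False r=False
s_3={r}: G(r)=True r=True
s_4={p,q,r}: G(r)=True r=True
s_5={p,q,r,s}: G(r)=True r=True
G(G(r)) holds globally = False
First violation at position 0.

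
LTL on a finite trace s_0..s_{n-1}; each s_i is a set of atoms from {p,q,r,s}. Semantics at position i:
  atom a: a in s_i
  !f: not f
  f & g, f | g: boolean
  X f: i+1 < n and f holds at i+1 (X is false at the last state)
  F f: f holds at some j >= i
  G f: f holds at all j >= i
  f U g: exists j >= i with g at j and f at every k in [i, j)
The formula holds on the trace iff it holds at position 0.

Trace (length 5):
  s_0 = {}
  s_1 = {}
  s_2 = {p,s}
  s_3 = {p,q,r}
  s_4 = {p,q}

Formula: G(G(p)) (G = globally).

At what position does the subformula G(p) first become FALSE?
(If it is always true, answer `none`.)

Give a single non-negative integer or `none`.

s_0={}: G(p)=False p=False
s_1={}: G(p)=False p=False
s_2={p,s}: G(p)=True p=True
s_3={p,q,r}: G(p)=True p=True
s_4={p,q}: G(p)=True p=True
G(G(p)) holds globally = False
First violation at position 0.

Answer: 0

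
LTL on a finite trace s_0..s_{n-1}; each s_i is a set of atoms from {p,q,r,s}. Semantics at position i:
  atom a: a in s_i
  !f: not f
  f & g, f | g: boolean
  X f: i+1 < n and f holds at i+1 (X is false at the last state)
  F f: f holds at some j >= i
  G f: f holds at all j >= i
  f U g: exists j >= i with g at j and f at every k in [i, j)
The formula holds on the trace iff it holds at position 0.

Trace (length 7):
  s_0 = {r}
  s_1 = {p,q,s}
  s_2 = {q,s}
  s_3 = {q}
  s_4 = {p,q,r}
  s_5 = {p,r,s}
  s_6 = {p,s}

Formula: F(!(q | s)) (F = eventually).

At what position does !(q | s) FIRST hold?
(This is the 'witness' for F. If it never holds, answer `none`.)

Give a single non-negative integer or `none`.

Answer: 0

Derivation:
s_0={r}: !(q | s)=True (q | s)=False q=False s=False
s_1={p,q,s}: !(q | s)=False (q | s)=True q=True s=True
s_2={q,s}: !(q | s)=False (q | s)=True q=True s=True
s_3={q}: !(q | s)=False (q | s)=True q=True s=False
s_4={p,q,r}: !(q | s)=False (q | s)=True q=True s=False
s_5={p,r,s}: !(q | s)=False (q | s)=True q=False s=True
s_6={p,s}: !(q | s)=False (q | s)=True q=False s=True
F(!(q | s)) holds; first witness at position 0.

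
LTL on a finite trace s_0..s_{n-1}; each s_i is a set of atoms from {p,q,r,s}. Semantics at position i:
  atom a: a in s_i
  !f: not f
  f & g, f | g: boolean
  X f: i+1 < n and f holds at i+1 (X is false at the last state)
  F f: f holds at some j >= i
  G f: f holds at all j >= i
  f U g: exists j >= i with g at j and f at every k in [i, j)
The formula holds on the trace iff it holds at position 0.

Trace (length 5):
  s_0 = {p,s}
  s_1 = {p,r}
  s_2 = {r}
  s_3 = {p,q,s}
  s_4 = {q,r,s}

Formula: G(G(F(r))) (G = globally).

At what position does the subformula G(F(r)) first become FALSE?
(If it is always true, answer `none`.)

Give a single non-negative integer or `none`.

s_0={p,s}: G(F(r))=True F(r)=True r=False
s_1={p,r}: G(F(r))=True F(r)=True r=True
s_2={r}: G(F(r))=True F(r)=True r=True
s_3={p,q,s}: G(F(r))=True F(r)=True r=False
s_4={q,r,s}: G(F(r))=True F(r)=True r=True
G(G(F(r))) holds globally = True
No violation — formula holds at every position.

Answer: none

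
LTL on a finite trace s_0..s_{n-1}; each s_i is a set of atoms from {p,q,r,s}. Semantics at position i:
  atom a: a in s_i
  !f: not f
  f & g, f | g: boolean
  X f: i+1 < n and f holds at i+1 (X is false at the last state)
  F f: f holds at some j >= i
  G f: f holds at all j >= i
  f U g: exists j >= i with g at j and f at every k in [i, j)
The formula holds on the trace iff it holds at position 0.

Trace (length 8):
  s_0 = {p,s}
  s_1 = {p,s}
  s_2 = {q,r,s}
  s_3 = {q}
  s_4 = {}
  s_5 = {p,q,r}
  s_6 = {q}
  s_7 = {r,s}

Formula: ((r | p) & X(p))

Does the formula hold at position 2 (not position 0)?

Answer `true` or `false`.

Answer: false

Derivation:
s_0={p,s}: ((r | p) & X(p))=True (r | p)=True r=False p=True X(p)=True
s_1={p,s}: ((r | p) & X(p))=False (r | p)=True r=False p=True X(p)=False
s_2={q,r,s}: ((r | p) & X(p))=False (r | p)=True r=True p=False X(p)=False
s_3={q}: ((r | p) & X(p))=False (r | p)=False r=False p=False X(p)=False
s_4={}: ((r | p) & X(p))=False (r | p)=False r=False p=False X(p)=True
s_5={p,q,r}: ((r | p) & X(p))=False (r | p)=True r=True p=True X(p)=False
s_6={q}: ((r | p) & X(p))=False (r | p)=False r=False p=False X(p)=False
s_7={r,s}: ((r | p) & X(p))=False (r | p)=True r=True p=False X(p)=False
Evaluating at position 2: result = False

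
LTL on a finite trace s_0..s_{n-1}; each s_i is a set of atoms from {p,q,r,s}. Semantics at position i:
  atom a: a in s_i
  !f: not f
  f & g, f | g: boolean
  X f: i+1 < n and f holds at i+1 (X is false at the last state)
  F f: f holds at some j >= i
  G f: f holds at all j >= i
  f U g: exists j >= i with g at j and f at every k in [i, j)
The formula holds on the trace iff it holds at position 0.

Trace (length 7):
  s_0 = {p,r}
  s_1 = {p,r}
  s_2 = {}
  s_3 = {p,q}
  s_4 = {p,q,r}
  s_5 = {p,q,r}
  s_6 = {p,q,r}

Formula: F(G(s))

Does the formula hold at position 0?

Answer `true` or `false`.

s_0={p,r}: F(G(s))=False G(s)=False s=False
s_1={p,r}: F(G(s))=False G(s)=False s=False
s_2={}: F(G(s))=False G(s)=False s=False
s_3={p,q}: F(G(s))=False G(s)=False s=False
s_4={p,q,r}: F(G(s))=False G(s)=False s=False
s_5={p,q,r}: F(G(s))=False G(s)=False s=False
s_6={p,q,r}: F(G(s))=False G(s)=False s=False

Answer: false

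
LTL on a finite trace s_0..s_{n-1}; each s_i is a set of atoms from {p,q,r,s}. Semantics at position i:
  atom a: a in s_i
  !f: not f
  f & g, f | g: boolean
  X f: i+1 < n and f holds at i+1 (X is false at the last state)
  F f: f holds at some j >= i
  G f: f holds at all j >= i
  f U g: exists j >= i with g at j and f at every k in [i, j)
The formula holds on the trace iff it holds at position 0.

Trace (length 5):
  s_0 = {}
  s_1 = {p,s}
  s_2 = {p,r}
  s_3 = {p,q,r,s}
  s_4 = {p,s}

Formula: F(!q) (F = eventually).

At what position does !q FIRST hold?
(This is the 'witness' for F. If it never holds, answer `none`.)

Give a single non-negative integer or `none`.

Answer: 0

Derivation:
s_0={}: !q=True q=False
s_1={p,s}: !q=True q=False
s_2={p,r}: !q=True q=False
s_3={p,q,r,s}: !q=False q=True
s_4={p,s}: !q=True q=False
F(!q) holds; first witness at position 0.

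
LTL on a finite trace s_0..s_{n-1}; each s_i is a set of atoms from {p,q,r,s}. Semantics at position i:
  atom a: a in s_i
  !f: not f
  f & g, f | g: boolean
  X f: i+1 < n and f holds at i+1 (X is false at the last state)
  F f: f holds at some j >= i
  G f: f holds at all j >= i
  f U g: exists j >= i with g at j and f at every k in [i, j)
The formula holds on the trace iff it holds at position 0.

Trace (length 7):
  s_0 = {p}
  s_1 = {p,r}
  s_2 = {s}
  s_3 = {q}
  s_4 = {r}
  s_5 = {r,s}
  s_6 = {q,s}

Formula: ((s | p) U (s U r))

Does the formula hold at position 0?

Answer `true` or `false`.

Answer: true

Derivation:
s_0={p}: ((s | p) U (s U r))=True (s | p)=True s=False p=True (s U r)=False r=False
s_1={p,r}: ((s | p) U (s U r))=True (s | p)=True s=False p=True (s U r)=True r=True
s_2={s}: ((s | p) U (s U r))=False (s | p)=True s=True p=False (s U r)=False r=False
s_3={q}: ((s | p) U (s U r))=False (s | p)=False s=False p=False (s U r)=False r=False
s_4={r}: ((s | p) U (s U r))=True (s | p)=False s=False p=False (s U r)=True r=True
s_5={r,s}: ((s | p) U (s U r))=True (s | p)=True s=True p=False (s U r)=True r=True
s_6={q,s}: ((s | p) U (s U r))=False (s | p)=True s=True p=False (s U r)=False r=False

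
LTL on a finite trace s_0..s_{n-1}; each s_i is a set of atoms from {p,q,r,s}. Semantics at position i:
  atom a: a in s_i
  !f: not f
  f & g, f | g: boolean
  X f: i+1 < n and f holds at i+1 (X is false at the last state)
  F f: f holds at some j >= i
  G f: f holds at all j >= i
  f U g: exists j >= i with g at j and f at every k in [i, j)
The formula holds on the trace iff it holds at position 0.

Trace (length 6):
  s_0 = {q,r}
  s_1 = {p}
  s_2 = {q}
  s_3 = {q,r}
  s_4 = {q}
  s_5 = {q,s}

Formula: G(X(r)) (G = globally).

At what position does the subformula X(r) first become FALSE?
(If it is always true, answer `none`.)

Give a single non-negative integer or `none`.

Answer: 0

Derivation:
s_0={q,r}: X(r)=False r=True
s_1={p}: X(r)=False r=False
s_2={q}: X(r)=True r=False
s_3={q,r}: X(r)=False r=True
s_4={q}: X(r)=False r=False
s_5={q,s}: X(r)=False r=False
G(X(r)) holds globally = False
First violation at position 0.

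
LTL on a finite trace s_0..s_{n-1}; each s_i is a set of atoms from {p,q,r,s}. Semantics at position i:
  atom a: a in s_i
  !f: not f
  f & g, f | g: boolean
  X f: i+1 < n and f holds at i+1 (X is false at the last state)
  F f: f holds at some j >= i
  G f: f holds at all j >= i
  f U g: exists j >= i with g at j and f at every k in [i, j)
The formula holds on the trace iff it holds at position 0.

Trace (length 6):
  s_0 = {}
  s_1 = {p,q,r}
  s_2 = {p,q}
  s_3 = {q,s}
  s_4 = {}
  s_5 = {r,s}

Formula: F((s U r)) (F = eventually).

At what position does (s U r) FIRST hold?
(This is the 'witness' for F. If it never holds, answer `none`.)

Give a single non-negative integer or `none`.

Answer: 1

Derivation:
s_0={}: (s U r)=False s=False r=False
s_1={p,q,r}: (s U r)=True s=False r=True
s_2={p,q}: (s U r)=False s=False r=False
s_3={q,s}: (s U r)=False s=True r=False
s_4={}: (s U r)=False s=False r=False
s_5={r,s}: (s U r)=True s=True r=True
F((s U r)) holds; first witness at position 1.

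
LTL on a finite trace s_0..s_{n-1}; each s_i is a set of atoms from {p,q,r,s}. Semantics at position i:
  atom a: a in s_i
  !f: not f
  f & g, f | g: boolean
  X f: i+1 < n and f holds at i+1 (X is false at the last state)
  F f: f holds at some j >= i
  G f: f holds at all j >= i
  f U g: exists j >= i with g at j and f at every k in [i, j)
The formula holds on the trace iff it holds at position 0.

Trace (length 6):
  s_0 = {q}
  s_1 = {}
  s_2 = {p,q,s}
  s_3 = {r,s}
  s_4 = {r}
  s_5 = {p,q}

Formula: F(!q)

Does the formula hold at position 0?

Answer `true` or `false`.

Answer: true

Derivation:
s_0={q}: F(!q)=True !q=False q=True
s_1={}: F(!q)=True !q=True q=False
s_2={p,q,s}: F(!q)=True !q=False q=True
s_3={r,s}: F(!q)=True !q=True q=False
s_4={r}: F(!q)=True !q=True q=False
s_5={p,q}: F(!q)=False !q=False q=True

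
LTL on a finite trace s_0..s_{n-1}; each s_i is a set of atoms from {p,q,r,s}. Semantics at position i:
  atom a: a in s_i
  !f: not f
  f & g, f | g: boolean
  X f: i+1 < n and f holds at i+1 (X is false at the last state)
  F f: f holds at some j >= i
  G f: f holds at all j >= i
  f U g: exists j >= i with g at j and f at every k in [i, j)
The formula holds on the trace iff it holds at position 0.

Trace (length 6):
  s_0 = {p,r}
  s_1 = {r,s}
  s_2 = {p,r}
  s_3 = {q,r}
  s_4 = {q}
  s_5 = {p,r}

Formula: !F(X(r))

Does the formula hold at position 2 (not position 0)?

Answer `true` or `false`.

s_0={p,r}: !F(X(r))=False F(X(r))=True X(r)=True r=True
s_1={r,s}: !F(X(r))=False F(X(r))=True X(r)=True r=True
s_2={p,r}: !F(X(r))=False F(X(r))=True X(r)=True r=True
s_3={q,r}: !F(X(r))=False F(X(r))=True X(r)=False r=True
s_4={q}: !F(X(r))=False F(X(r))=True X(r)=True r=False
s_5={p,r}: !F(X(r))=True F(X(r))=False X(r)=False r=True
Evaluating at position 2: result = False

Answer: false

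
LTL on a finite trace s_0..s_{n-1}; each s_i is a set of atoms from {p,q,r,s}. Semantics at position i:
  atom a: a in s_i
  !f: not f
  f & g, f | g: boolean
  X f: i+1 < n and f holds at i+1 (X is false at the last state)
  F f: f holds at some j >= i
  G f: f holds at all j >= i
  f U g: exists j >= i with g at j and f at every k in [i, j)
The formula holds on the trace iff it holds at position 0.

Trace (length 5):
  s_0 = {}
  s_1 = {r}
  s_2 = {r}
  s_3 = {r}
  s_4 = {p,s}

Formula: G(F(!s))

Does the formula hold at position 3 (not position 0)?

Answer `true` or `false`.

Answer: false

Derivation:
s_0={}: G(F(!s))=False F(!s)=True !s=True s=False
s_1={r}: G(F(!s))=False F(!s)=True !s=True s=False
s_2={r}: G(F(!s))=False F(!s)=True !s=True s=False
s_3={r}: G(F(!s))=False F(!s)=True !s=True s=False
s_4={p,s}: G(F(!s))=False F(!s)=False !s=False s=True
Evaluating at position 3: result = False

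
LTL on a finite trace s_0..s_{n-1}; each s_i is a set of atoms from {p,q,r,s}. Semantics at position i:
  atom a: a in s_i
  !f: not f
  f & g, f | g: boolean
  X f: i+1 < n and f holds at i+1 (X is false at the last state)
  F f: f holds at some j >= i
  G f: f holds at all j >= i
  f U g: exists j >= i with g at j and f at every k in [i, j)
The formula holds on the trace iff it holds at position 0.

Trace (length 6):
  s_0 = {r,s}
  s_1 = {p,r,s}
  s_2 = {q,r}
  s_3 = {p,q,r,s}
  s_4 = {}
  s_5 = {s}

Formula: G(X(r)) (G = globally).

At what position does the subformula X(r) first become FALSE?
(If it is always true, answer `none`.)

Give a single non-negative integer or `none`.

s_0={r,s}: X(r)=True r=True
s_1={p,r,s}: X(r)=True r=True
s_2={q,r}: X(r)=True r=True
s_3={p,q,r,s}: X(r)=False r=True
s_4={}: X(r)=False r=False
s_5={s}: X(r)=False r=False
G(X(r)) holds globally = False
First violation at position 3.

Answer: 3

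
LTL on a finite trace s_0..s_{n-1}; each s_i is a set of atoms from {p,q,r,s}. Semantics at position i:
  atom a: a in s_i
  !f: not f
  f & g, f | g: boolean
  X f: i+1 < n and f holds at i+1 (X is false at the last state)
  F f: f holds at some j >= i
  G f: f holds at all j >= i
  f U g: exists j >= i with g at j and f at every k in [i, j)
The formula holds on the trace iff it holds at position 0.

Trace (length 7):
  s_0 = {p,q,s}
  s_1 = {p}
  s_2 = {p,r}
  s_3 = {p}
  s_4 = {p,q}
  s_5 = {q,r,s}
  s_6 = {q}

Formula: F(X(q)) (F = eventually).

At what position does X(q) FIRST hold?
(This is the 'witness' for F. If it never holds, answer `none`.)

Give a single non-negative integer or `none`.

Answer: 3

Derivation:
s_0={p,q,s}: X(q)=False q=True
s_1={p}: X(q)=False q=False
s_2={p,r}: X(q)=False q=False
s_3={p}: X(q)=True q=False
s_4={p,q}: X(q)=True q=True
s_5={q,r,s}: X(q)=True q=True
s_6={q}: X(q)=False q=True
F(X(q)) holds; first witness at position 3.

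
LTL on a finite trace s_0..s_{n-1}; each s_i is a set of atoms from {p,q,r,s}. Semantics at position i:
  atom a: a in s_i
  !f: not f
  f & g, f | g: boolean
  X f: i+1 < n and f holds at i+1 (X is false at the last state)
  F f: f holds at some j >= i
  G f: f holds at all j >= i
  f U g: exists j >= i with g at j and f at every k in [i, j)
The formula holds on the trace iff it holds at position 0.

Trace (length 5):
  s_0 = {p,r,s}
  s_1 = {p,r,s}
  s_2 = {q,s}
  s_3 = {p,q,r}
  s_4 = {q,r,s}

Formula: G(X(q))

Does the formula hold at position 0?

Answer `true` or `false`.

Answer: false

Derivation:
s_0={p,r,s}: G(X(q))=False X(q)=False q=False
s_1={p,r,s}: G(X(q))=False X(q)=True q=False
s_2={q,s}: G(X(q))=False X(q)=True q=True
s_3={p,q,r}: G(X(q))=False X(q)=True q=True
s_4={q,r,s}: G(X(q))=False X(q)=False q=True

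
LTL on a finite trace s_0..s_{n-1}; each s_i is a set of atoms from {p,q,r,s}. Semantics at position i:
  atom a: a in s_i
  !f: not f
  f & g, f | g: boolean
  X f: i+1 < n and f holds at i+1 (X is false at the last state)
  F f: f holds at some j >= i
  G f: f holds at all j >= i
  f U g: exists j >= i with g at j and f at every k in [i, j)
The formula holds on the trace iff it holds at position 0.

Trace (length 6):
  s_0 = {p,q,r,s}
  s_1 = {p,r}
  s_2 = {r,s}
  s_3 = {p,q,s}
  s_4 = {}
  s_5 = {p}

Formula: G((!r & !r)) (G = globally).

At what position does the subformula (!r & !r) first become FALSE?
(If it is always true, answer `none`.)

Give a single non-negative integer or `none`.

Answer: 0

Derivation:
s_0={p,q,r,s}: (!r & !r)=False !r=False r=True
s_1={p,r}: (!r & !r)=False !r=False r=True
s_2={r,s}: (!r & !r)=False !r=False r=True
s_3={p,q,s}: (!r & !r)=True !r=True r=False
s_4={}: (!r & !r)=True !r=True r=False
s_5={p}: (!r & !r)=True !r=True r=False
G((!r & !r)) holds globally = False
First violation at position 0.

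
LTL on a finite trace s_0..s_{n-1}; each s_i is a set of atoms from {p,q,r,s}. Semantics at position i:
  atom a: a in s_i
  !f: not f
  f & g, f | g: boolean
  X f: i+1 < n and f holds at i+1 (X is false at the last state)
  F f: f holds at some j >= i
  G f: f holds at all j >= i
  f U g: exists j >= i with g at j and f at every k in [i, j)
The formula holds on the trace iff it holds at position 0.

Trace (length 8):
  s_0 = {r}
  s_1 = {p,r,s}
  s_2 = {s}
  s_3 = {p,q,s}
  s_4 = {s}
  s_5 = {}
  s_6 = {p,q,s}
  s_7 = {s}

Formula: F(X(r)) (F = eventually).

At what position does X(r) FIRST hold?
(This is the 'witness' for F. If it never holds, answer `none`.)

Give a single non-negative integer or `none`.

s_0={r}: X(r)=True r=True
s_1={p,r,s}: X(r)=False r=True
s_2={s}: X(r)=False r=False
s_3={p,q,s}: X(r)=False r=False
s_4={s}: X(r)=False r=False
s_5={}: X(r)=False r=False
s_6={p,q,s}: X(r)=False r=False
s_7={s}: X(r)=False r=False
F(X(r)) holds; first witness at position 0.

Answer: 0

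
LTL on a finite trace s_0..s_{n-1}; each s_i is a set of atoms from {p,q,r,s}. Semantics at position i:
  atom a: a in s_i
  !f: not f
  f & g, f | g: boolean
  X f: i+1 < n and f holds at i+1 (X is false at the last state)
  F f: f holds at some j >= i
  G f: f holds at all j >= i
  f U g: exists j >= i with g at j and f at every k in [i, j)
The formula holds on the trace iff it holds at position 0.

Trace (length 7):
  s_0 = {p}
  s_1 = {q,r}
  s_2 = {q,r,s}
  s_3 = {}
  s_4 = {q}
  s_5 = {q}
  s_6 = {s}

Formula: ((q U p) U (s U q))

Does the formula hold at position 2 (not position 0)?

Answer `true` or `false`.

Answer: true

Derivation:
s_0={p}: ((q U p) U (s U q))=True (q U p)=True q=False p=True (s U q)=False s=False
s_1={q,r}: ((q U p) U (s U q))=True (q U p)=False q=True p=False (s U q)=True s=False
s_2={q,r,s}: ((q U p) U (s U q))=True (q U p)=False q=True p=False (s U q)=True s=True
s_3={}: ((q U p) U (s U q))=False (q U p)=False q=False p=False (s U q)=False s=False
s_4={q}: ((q U p) U (s U q))=True (q U p)=False q=True p=False (s U q)=True s=False
s_5={q}: ((q U p) U (s U q))=True (q U p)=False q=True p=False (s U q)=True s=False
s_6={s}: ((q U p) U (s U q))=False (q U p)=False q=False p=False (s U q)=False s=True
Evaluating at position 2: result = True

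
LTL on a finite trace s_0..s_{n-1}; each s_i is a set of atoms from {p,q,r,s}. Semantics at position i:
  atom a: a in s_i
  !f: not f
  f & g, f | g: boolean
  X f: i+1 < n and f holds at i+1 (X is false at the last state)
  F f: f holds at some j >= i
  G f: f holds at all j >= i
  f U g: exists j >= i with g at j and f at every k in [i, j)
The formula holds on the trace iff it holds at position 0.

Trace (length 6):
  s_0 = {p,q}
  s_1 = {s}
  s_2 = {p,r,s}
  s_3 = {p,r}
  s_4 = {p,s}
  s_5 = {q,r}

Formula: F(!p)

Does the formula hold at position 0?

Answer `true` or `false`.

Answer: true

Derivation:
s_0={p,q}: F(!p)=True !p=False p=True
s_1={s}: F(!p)=True !p=True p=False
s_2={p,r,s}: F(!p)=True !p=False p=True
s_3={p,r}: F(!p)=True !p=False p=True
s_4={p,s}: F(!p)=True !p=False p=True
s_5={q,r}: F(!p)=True !p=True p=False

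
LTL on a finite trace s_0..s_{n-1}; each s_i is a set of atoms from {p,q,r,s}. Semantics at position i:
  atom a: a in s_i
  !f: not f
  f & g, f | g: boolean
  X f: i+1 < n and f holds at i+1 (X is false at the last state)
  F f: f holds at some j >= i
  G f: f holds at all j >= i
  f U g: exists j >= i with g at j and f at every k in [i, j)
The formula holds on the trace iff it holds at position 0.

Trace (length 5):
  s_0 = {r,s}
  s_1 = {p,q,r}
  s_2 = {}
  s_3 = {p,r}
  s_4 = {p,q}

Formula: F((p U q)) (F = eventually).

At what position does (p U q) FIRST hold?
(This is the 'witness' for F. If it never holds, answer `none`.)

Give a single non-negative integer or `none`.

Answer: 1

Derivation:
s_0={r,s}: (p U q)=False p=False q=False
s_1={p,q,r}: (p U q)=True p=True q=True
s_2={}: (p U q)=False p=False q=False
s_3={p,r}: (p U q)=True p=True q=False
s_4={p,q}: (p U q)=True p=True q=True
F((p U q)) holds; first witness at position 1.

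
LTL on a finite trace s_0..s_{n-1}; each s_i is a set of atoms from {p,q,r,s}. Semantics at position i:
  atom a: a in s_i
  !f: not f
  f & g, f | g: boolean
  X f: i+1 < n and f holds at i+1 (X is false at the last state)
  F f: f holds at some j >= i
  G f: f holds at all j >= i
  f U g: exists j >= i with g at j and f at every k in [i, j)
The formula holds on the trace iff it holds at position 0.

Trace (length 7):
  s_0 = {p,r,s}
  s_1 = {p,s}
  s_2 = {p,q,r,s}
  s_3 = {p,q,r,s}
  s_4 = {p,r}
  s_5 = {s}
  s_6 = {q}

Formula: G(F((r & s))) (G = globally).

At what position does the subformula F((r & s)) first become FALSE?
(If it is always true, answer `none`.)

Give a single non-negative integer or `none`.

Answer: 4

Derivation:
s_0={p,r,s}: F((r & s))=True (r & s)=True r=True s=True
s_1={p,s}: F((r & s))=True (r & s)=False r=False s=True
s_2={p,q,r,s}: F((r & s))=True (r & s)=True r=True s=True
s_3={p,q,r,s}: F((r & s))=True (r & s)=True r=True s=True
s_4={p,r}: F((r & s))=False (r & s)=False r=True s=False
s_5={s}: F((r & s))=False (r & s)=False r=False s=True
s_6={q}: F((r & s))=False (r & s)=False r=False s=False
G(F((r & s))) holds globally = False
First violation at position 4.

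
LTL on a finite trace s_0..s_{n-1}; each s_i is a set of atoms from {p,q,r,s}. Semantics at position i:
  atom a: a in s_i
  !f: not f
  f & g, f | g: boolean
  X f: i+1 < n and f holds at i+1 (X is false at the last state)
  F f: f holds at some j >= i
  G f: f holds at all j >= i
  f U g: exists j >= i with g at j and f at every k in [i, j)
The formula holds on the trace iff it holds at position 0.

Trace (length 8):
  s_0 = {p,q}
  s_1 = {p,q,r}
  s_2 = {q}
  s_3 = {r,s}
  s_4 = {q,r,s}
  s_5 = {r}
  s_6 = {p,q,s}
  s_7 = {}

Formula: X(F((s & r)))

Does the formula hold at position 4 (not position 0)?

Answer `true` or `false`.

Answer: false

Derivation:
s_0={p,q}: X(F((s & r)))=True F((s & r))=True (s & r)=False s=False r=False
s_1={p,q,r}: X(F((s & r)))=True F((s & r))=True (s & r)=False s=False r=True
s_2={q}: X(F((s & r)))=True F((s & r))=True (s & r)=False s=False r=False
s_3={r,s}: X(F((s & r)))=True F((s & r))=True (s & r)=True s=True r=True
s_4={q,r,s}: X(F((s & r)))=False F((s & r))=True (s & r)=True s=True r=True
s_5={r}: X(F((s & r)))=False F((s & r))=False (s & r)=False s=False r=True
s_6={p,q,s}: X(F((s & r)))=False F((s & r))=False (s & r)=False s=True r=False
s_7={}: X(F((s & r)))=False F((s & r))=False (s & r)=False s=False r=False
Evaluating at position 4: result = False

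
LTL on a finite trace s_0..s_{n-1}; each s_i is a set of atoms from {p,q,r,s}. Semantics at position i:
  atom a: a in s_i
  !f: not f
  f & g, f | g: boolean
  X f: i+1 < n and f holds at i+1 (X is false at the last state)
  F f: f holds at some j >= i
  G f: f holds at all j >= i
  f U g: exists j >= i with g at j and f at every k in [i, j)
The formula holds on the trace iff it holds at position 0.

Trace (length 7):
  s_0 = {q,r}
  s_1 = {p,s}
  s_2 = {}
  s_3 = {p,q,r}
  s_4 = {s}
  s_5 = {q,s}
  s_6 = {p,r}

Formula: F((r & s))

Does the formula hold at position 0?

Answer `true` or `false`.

Answer: false

Derivation:
s_0={q,r}: F((r & s))=False (r & s)=False r=True s=False
s_1={p,s}: F((r & s))=False (r & s)=False r=False s=True
s_2={}: F((r & s))=False (r & s)=False r=False s=False
s_3={p,q,r}: F((r & s))=False (r & s)=False r=True s=False
s_4={s}: F((r & s))=False (r & s)=False r=False s=True
s_5={q,s}: F((r & s))=False (r & s)=False r=False s=True
s_6={p,r}: F((r & s))=False (r & s)=False r=True s=False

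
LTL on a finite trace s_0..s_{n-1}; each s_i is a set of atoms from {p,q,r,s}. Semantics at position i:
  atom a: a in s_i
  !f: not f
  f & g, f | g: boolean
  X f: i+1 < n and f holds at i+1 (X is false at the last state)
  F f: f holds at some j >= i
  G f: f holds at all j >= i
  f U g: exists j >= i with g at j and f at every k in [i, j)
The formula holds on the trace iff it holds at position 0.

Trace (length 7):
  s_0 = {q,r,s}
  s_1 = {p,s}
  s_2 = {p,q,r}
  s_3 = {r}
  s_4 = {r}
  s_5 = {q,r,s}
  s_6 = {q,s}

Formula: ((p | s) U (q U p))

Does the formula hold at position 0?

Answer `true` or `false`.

s_0={q,r,s}: ((p | s) U (q U p))=True (p | s)=True p=False s=True (q U p)=True q=True
s_1={p,s}: ((p | s) U (q U p))=True (p | s)=True p=True s=True (q U p)=True q=False
s_2={p,q,r}: ((p | s) U (q U p))=True (p | s)=True p=True s=False (q U p)=True q=True
s_3={r}: ((p | s) U (q U p))=False (p | s)=False p=False s=False (q U p)=False q=False
s_4={r}: ((p | s) U (q U p))=False (p | s)=False p=False s=False (q U p)=False q=False
s_5={q,r,s}: ((p | s) U (q U p))=False (p | s)=True p=False s=True (q U p)=False q=True
s_6={q,s}: ((p | s) U (q U p))=False (p | s)=True p=False s=True (q U p)=False q=True

Answer: true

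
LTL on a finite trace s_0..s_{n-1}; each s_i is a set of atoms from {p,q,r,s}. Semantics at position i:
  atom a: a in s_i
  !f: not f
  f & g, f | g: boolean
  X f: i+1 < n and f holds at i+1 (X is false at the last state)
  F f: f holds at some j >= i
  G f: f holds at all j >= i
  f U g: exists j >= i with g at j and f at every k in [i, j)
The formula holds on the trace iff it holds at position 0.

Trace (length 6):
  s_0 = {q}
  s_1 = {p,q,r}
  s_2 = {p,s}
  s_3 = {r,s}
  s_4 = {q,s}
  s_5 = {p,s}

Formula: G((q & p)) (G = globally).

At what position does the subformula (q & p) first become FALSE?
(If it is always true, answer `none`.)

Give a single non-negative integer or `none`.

Answer: 0

Derivation:
s_0={q}: (q & p)=False q=True p=False
s_1={p,q,r}: (q & p)=True q=True p=True
s_2={p,s}: (q & p)=False q=False p=True
s_3={r,s}: (q & p)=False q=False p=False
s_4={q,s}: (q & p)=False q=True p=False
s_5={p,s}: (q & p)=False q=False p=True
G((q & p)) holds globally = False
First violation at position 0.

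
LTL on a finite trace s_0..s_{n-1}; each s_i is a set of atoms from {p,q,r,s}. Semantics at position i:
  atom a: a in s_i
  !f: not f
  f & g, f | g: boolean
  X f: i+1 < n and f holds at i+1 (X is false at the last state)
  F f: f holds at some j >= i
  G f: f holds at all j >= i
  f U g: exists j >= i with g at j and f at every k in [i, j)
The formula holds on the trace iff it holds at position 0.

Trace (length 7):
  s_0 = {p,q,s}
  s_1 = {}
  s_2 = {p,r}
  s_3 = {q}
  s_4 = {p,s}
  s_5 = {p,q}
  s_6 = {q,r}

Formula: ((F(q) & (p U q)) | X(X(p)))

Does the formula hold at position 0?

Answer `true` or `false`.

s_0={p,q,s}: ((F(q) & (p U q)) | X(X(p)))=True (F(q) & (p U q))=True F(q)=True q=True (p U q)=True p=True X(X(p))=True X(p)=False
s_1={}: ((F(q) & (p U q)) | X(X(p)))=False (F(q) & (p U q))=False F(q)=True q=False (p U q)=False p=False X(X(p))=False X(p)=True
s_2={p,r}: ((F(q) & (p U q)) | X(X(p)))=True (F(q) & (p U q))=True F(q)=True q=False (p U q)=True p=True X(X(p))=True X(p)=False
s_3={q}: ((F(q) & (p U q)) | X(X(p)))=True (F(q) & (p U q))=True F(q)=True q=True (p U q)=True p=False X(X(p))=True X(p)=True
s_4={p,s}: ((F(q) & (p U q)) | X(X(p)))=True (F(q) & (p U q))=True F(q)=True q=False (p U q)=True p=True X(X(p))=False X(p)=True
s_5={p,q}: ((F(q) & (p U q)) | X(X(p)))=True (F(q) & (p U q))=True F(q)=True q=True (p U q)=True p=True X(X(p))=False X(p)=False
s_6={q,r}: ((F(q) & (p U q)) | X(X(p)))=True (F(q) & (p U q))=True F(q)=True q=True (p U q)=True p=False X(X(p))=False X(p)=False

Answer: true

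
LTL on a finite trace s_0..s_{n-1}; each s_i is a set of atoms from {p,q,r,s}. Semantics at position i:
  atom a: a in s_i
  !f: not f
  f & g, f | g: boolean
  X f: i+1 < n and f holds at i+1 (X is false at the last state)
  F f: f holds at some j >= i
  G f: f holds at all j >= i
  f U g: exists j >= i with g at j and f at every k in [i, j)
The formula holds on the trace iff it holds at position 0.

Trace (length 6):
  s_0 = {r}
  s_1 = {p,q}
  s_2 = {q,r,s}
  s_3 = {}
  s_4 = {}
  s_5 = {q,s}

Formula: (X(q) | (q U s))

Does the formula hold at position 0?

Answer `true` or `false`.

s_0={r}: (X(q) | (q U s))=True X(q)=True q=False (q U s)=False s=False
s_1={p,q}: (X(q) | (q U s))=True X(q)=True q=True (q U s)=True s=False
s_2={q,r,s}: (X(q) | (q U s))=True X(q)=False q=True (q U s)=True s=True
s_3={}: (X(q) | (q U s))=False X(q)=False q=False (q U s)=False s=False
s_4={}: (X(q) | (q U s))=True X(q)=True q=False (q U s)=False s=False
s_5={q,s}: (X(q) | (q U s))=True X(q)=False q=True (q U s)=True s=True

Answer: true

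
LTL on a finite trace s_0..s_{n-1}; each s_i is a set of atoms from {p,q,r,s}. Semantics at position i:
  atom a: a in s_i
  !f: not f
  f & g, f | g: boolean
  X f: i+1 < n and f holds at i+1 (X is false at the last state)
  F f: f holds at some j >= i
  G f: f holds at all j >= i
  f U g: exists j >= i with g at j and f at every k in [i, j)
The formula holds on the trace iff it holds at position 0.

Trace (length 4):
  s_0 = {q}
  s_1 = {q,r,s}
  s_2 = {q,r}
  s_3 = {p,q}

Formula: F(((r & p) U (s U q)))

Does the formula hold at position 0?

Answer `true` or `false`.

Answer: true

Derivation:
s_0={q}: F(((r & p) U (s U q)))=True ((r & p) U (s U q))=True (r & p)=False r=False p=False (s U q)=True s=False q=True
s_1={q,r,s}: F(((r & p) U (s U q)))=True ((r & p) U (s U q))=True (r & p)=False r=True p=False (s U q)=True s=True q=True
s_2={q,r}: F(((r & p) U (s U q)))=True ((r & p) U (s U q))=True (r & p)=False r=True p=False (s U q)=True s=False q=True
s_3={p,q}: F(((r & p) U (s U q)))=True ((r & p) U (s U q))=True (r & p)=False r=False p=True (s U q)=True s=False q=True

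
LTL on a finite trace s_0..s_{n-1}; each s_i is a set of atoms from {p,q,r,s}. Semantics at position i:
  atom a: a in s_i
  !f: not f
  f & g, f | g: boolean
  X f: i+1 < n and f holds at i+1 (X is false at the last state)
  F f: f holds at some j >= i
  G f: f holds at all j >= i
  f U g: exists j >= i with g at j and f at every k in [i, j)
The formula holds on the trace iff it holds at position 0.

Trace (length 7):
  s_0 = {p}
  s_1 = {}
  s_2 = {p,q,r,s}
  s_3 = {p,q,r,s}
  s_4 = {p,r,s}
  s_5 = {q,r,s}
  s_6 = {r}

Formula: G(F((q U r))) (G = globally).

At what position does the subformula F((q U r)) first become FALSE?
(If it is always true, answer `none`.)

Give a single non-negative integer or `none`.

s_0={p}: F((q U r))=True (q U r)=False q=False r=False
s_1={}: F((q U r))=True (q U r)=False q=False r=False
s_2={p,q,r,s}: F((q U r))=True (q U r)=True q=True r=True
s_3={p,q,r,s}: F((q U r))=True (q U r)=True q=True r=True
s_4={p,r,s}: F((q U r))=True (q U r)=True q=False r=True
s_5={q,r,s}: F((q U r))=True (q U r)=True q=True r=True
s_6={r}: F((q U r))=True (q U r)=True q=False r=True
G(F((q U r))) holds globally = True
No violation — formula holds at every position.

Answer: none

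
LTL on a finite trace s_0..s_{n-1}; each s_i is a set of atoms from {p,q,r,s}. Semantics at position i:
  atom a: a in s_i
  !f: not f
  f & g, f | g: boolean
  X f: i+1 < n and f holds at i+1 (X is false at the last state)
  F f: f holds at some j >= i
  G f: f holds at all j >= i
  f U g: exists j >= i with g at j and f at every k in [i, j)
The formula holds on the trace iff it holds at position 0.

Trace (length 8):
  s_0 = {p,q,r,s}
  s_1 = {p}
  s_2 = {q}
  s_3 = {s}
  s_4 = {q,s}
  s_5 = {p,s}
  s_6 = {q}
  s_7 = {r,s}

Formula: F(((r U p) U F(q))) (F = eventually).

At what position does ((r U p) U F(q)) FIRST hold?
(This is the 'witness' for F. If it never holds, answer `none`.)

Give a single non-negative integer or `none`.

s_0={p,q,r,s}: ((r U p) U F(q))=True (r U p)=True r=True p=True F(q)=True q=True
s_1={p}: ((r U p) U F(q))=True (r U p)=True r=False p=True F(q)=True q=False
s_2={q}: ((r U p) U F(q))=True (r U p)=False r=False p=False F(q)=True q=True
s_3={s}: ((r U p) U F(q))=True (r U p)=False r=False p=False F(q)=True q=False
s_4={q,s}: ((r U p) U F(q))=True (r U p)=False r=False p=False F(q)=True q=True
s_5={p,s}: ((r U p) U F(q))=True (r U p)=True r=False p=True F(q)=True q=False
s_6={q}: ((r U p) U F(q))=True (r U p)=False r=False p=False F(q)=True q=True
s_7={r,s}: ((r U p) U F(q))=False (r U p)=False r=True p=False F(q)=False q=False
F(((r U p) U F(q))) holds; first witness at position 0.

Answer: 0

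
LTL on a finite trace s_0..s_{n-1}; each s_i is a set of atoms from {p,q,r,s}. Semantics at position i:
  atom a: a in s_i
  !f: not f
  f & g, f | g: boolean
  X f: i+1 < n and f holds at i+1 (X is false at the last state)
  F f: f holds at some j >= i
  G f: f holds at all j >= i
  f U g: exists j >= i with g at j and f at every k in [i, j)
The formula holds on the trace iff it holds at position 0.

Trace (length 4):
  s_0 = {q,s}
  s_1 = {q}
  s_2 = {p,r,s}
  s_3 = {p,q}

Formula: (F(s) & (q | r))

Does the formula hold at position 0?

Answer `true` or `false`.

Answer: true

Derivation:
s_0={q,s}: (F(s) & (q | r))=True F(s)=True s=True (q | r)=True q=True r=False
s_1={q}: (F(s) & (q | r))=True F(s)=True s=False (q | r)=True q=True r=False
s_2={p,r,s}: (F(s) & (q | r))=True F(s)=True s=True (q | r)=True q=False r=True
s_3={p,q}: (F(s) & (q | r))=False F(s)=False s=False (q | r)=True q=True r=False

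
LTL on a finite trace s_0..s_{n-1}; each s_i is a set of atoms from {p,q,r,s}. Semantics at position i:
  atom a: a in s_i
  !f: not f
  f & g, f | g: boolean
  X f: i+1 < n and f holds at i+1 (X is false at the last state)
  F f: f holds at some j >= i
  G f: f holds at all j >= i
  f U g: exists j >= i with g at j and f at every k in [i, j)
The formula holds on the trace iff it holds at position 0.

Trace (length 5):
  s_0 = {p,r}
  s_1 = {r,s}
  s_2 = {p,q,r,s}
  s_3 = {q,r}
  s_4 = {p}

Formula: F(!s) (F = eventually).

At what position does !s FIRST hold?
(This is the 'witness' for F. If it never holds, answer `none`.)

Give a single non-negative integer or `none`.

s_0={p,r}: !s=True s=False
s_1={r,s}: !s=False s=True
s_2={p,q,r,s}: !s=False s=True
s_3={q,r}: !s=True s=False
s_4={p}: !s=True s=False
F(!s) holds; first witness at position 0.

Answer: 0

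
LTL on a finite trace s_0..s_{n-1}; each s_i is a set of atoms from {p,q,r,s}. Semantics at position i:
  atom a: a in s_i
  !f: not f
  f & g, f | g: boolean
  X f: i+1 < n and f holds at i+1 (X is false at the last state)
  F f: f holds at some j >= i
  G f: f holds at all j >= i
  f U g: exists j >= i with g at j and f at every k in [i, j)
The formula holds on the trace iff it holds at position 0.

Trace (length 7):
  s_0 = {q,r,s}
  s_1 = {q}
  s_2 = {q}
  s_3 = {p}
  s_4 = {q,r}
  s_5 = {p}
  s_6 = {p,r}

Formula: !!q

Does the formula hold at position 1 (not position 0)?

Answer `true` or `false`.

Answer: true

Derivation:
s_0={q,r,s}: !!q=True !q=False q=True
s_1={q}: !!q=True !q=False q=True
s_2={q}: !!q=True !q=False q=True
s_3={p}: !!q=False !q=True q=False
s_4={q,r}: !!q=True !q=False q=True
s_5={p}: !!q=False !q=True q=False
s_6={p,r}: !!q=False !q=True q=False
Evaluating at position 1: result = True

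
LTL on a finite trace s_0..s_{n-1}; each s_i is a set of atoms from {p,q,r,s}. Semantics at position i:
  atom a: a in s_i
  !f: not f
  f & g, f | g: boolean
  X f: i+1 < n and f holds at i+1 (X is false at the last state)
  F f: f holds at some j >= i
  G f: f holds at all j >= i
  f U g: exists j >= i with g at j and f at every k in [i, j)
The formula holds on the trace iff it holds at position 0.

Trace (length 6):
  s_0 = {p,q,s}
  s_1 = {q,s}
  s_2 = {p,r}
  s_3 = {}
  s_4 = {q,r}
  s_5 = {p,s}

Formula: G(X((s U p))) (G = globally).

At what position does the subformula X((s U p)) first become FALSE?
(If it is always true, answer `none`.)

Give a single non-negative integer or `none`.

s_0={p,q,s}: X((s U p))=True (s U p)=True s=True p=True
s_1={q,s}: X((s U p))=True (s U p)=True s=True p=False
s_2={p,r}: X((s U p))=False (s U p)=True s=False p=True
s_3={}: X((s U p))=False (s U p)=False s=False p=False
s_4={q,r}: X((s U p))=True (s U p)=False s=False p=False
s_5={p,s}: X((s U p))=False (s U p)=True s=True p=True
G(X((s U p))) holds globally = False
First violation at position 2.

Answer: 2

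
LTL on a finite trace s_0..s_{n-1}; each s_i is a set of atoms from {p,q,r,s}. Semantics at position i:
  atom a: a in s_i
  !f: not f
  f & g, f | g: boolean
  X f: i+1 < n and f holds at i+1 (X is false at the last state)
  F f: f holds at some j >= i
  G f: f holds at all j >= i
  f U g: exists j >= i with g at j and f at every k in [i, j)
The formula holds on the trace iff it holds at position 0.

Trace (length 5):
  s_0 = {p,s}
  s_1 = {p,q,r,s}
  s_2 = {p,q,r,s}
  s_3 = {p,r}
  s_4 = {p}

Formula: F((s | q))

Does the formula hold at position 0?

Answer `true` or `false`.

Answer: true

Derivation:
s_0={p,s}: F((s | q))=True (s | q)=True s=True q=False
s_1={p,q,r,s}: F((s | q))=True (s | q)=True s=True q=True
s_2={p,q,r,s}: F((s | q))=True (s | q)=True s=True q=True
s_3={p,r}: F((s | q))=False (s | q)=False s=False q=False
s_4={p}: F((s | q))=False (s | q)=False s=False q=False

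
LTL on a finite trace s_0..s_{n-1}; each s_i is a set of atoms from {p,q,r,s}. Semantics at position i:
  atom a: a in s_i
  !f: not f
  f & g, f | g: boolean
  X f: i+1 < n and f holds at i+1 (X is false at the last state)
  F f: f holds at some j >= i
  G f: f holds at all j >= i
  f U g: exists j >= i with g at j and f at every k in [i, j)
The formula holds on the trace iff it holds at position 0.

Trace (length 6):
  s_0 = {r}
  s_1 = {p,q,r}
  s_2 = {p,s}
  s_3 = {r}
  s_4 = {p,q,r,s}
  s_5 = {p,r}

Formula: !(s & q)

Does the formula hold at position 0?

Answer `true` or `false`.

s_0={r}: !(s & q)=True (s & q)=False s=False q=False
s_1={p,q,r}: !(s & q)=True (s & q)=False s=False q=True
s_2={p,s}: !(s & q)=True (s & q)=False s=True q=False
s_3={r}: !(s & q)=True (s & q)=False s=False q=False
s_4={p,q,r,s}: !(s & q)=False (s & q)=True s=True q=True
s_5={p,r}: !(s & q)=True (s & q)=False s=False q=False

Answer: true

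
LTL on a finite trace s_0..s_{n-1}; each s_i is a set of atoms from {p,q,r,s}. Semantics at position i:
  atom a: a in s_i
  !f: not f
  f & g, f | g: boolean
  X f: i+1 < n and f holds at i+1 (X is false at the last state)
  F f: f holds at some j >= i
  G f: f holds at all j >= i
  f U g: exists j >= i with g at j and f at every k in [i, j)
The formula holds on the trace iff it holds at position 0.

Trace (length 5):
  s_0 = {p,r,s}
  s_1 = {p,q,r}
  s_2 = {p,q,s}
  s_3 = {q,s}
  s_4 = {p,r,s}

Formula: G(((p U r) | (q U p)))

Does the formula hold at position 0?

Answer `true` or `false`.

s_0={p,r,s}: G(((p U r) | (q U p)))=True ((p U r) | (q U p))=True (p U r)=True p=True r=True (q U p)=True q=False
s_1={p,q,r}: G(((p U r) | (q U p)))=True ((p U r) | (q U p))=True (p U r)=True p=True r=True (q U p)=True q=True
s_2={p,q,s}: G(((p U r) | (q U p)))=True ((p U r) | (q U p))=True (p U r)=False p=True r=False (q U p)=True q=True
s_3={q,s}: G(((p U r) | (q U p)))=True ((p U r) | (q U p))=True (p U r)=False p=False r=False (q U p)=True q=True
s_4={p,r,s}: G(((p U r) | (q U p)))=True ((p U r) | (q U p))=True (p U r)=True p=True r=True (q U p)=True q=False

Answer: true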